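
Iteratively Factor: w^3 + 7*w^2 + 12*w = (w)*(w^2 + 7*w + 12) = w*(w + 3)*(w + 4)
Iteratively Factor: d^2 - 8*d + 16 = (d - 4)*(d - 4)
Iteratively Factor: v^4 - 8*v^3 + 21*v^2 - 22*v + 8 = (v - 4)*(v^3 - 4*v^2 + 5*v - 2) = (v - 4)*(v - 1)*(v^2 - 3*v + 2) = (v - 4)*(v - 2)*(v - 1)*(v - 1)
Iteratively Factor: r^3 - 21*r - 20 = (r + 4)*(r^2 - 4*r - 5) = (r - 5)*(r + 4)*(r + 1)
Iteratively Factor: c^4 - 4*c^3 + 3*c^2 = (c)*(c^3 - 4*c^2 + 3*c) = c*(c - 1)*(c^2 - 3*c) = c^2*(c - 1)*(c - 3)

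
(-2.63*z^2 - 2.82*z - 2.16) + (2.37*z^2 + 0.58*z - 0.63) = -0.26*z^2 - 2.24*z - 2.79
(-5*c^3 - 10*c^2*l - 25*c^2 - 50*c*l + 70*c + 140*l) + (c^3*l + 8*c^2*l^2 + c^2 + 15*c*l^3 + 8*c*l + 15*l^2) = c^3*l - 5*c^3 + 8*c^2*l^2 - 10*c^2*l - 24*c^2 + 15*c*l^3 - 42*c*l + 70*c + 15*l^2 + 140*l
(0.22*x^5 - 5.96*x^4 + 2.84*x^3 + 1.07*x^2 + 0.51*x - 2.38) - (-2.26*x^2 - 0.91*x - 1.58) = 0.22*x^5 - 5.96*x^4 + 2.84*x^3 + 3.33*x^2 + 1.42*x - 0.8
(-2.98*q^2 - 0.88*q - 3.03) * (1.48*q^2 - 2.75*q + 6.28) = -4.4104*q^4 + 6.8926*q^3 - 20.7788*q^2 + 2.8061*q - 19.0284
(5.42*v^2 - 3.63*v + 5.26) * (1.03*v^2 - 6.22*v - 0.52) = 5.5826*v^4 - 37.4513*v^3 + 25.178*v^2 - 30.8296*v - 2.7352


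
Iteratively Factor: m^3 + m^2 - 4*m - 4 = (m + 2)*(m^2 - m - 2) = (m - 2)*(m + 2)*(m + 1)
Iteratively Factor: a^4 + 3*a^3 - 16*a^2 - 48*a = (a)*(a^3 + 3*a^2 - 16*a - 48) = a*(a - 4)*(a^2 + 7*a + 12) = a*(a - 4)*(a + 4)*(a + 3)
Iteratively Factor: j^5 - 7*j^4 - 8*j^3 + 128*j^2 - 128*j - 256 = (j - 4)*(j^4 - 3*j^3 - 20*j^2 + 48*j + 64) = (j - 4)*(j + 4)*(j^3 - 7*j^2 + 8*j + 16) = (j - 4)^2*(j + 4)*(j^2 - 3*j - 4) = (j - 4)^3*(j + 4)*(j + 1)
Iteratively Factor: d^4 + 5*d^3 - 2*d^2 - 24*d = (d + 3)*(d^3 + 2*d^2 - 8*d) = d*(d + 3)*(d^2 + 2*d - 8) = d*(d + 3)*(d + 4)*(d - 2)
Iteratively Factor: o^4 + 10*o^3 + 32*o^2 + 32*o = (o)*(o^3 + 10*o^2 + 32*o + 32) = o*(o + 4)*(o^2 + 6*o + 8) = o*(o + 2)*(o + 4)*(o + 4)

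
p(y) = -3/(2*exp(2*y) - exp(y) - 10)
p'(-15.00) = 0.00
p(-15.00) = 0.30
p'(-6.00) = 0.00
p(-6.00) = 0.30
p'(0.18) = 0.20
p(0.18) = 0.36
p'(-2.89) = -0.00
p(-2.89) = 0.30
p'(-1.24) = 0.00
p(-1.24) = 0.30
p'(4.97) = 0.00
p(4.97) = -0.00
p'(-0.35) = 0.04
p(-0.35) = 0.31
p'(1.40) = 0.52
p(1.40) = -0.16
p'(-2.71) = -0.00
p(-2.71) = 0.30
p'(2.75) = 0.01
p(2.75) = -0.01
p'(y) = -3*(-4*exp(2*y) + exp(y))/(2*exp(2*y) - exp(y) - 10)^2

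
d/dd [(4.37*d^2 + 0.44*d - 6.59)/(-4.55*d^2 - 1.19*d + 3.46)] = (-3.1983*d^2 - 29.7286*d - 6.3197)/(20.7025*d^4 + 10.829*d^3 - 30.0699*d^2 - 8.2348*d + 11.9716)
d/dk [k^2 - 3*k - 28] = 2*k - 3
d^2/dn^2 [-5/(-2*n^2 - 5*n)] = 10*(-2*n*(2*n + 5) + (4*n + 5)^2)/(n^3*(2*n + 5)^3)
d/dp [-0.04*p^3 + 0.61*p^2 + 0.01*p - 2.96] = -0.12*p^2 + 1.22*p + 0.01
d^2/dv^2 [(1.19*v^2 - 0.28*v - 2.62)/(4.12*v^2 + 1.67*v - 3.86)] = (-25.881016*v^3 - 153.28872*v^2 - 134.877264*v - 66.095428)/(69.934528*v^6 + 85.041744*v^5 - 162.092748*v^4 - 154.692601*v^3 + 151.863594*v^2 + 74.646996*v - 57.512456)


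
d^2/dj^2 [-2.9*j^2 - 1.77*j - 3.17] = -5.80000000000000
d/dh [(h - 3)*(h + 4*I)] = 2*h - 3 + 4*I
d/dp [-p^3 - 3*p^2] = 3*p*(-p - 2)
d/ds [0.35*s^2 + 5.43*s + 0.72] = 0.7*s + 5.43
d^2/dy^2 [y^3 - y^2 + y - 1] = 6*y - 2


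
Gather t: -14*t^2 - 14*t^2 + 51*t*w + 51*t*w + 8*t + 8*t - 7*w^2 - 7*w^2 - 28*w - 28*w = -28*t^2 + t*(102*w + 16) - 14*w^2 - 56*w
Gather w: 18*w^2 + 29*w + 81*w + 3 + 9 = 18*w^2 + 110*w + 12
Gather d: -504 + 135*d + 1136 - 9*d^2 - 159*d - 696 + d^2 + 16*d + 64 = -8*d^2 - 8*d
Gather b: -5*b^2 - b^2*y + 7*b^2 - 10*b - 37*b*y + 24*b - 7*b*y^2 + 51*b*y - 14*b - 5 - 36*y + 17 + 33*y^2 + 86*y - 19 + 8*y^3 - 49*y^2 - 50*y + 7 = b^2*(2 - y) + b*(-7*y^2 + 14*y) + 8*y^3 - 16*y^2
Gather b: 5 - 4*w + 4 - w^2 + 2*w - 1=-w^2 - 2*w + 8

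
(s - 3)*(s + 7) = s^2 + 4*s - 21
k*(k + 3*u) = k^2 + 3*k*u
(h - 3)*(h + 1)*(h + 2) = h^3 - 7*h - 6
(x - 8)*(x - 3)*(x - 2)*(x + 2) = x^4 - 11*x^3 + 20*x^2 + 44*x - 96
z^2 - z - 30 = (z - 6)*(z + 5)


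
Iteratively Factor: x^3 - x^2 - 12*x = (x + 3)*(x^2 - 4*x) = (x - 4)*(x + 3)*(x)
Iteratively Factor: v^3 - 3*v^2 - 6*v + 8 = (v - 4)*(v^2 + v - 2) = (v - 4)*(v + 2)*(v - 1)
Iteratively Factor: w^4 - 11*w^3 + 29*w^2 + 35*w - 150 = (w - 5)*(w^3 - 6*w^2 - w + 30) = (w - 5)*(w + 2)*(w^2 - 8*w + 15) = (w - 5)*(w - 3)*(w + 2)*(w - 5)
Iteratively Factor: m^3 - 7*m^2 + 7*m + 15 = (m + 1)*(m^2 - 8*m + 15) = (m - 5)*(m + 1)*(m - 3)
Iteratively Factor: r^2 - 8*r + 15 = (r - 5)*(r - 3)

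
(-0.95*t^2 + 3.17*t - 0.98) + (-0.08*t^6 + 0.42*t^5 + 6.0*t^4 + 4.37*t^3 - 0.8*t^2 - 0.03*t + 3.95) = -0.08*t^6 + 0.42*t^5 + 6.0*t^4 + 4.37*t^3 - 1.75*t^2 + 3.14*t + 2.97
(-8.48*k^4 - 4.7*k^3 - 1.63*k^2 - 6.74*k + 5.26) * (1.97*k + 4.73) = -16.7056*k^5 - 49.3694*k^4 - 25.4421*k^3 - 20.9877*k^2 - 21.518*k + 24.8798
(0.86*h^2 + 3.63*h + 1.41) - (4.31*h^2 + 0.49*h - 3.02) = -3.45*h^2 + 3.14*h + 4.43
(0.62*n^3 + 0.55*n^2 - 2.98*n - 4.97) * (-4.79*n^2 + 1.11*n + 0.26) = -2.9698*n^5 - 1.9463*n^4 + 15.0459*n^3 + 20.6415*n^2 - 6.2915*n - 1.2922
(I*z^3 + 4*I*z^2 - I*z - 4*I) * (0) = 0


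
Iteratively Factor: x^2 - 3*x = (x)*(x - 3)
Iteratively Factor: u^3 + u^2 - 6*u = (u + 3)*(u^2 - 2*u) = (u - 2)*(u + 3)*(u)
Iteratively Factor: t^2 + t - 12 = (t - 3)*(t + 4)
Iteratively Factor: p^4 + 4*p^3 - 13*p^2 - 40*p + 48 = (p - 3)*(p^3 + 7*p^2 + 8*p - 16) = (p - 3)*(p + 4)*(p^2 + 3*p - 4) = (p - 3)*(p - 1)*(p + 4)*(p + 4)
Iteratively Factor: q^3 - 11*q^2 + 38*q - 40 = (q - 2)*(q^2 - 9*q + 20) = (q - 5)*(q - 2)*(q - 4)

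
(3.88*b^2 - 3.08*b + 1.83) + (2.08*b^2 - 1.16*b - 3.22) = 5.96*b^2 - 4.24*b - 1.39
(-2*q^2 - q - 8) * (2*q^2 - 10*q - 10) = -4*q^4 + 18*q^3 + 14*q^2 + 90*q + 80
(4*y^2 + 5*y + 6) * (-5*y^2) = -20*y^4 - 25*y^3 - 30*y^2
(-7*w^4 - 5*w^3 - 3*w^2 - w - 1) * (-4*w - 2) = 28*w^5 + 34*w^4 + 22*w^3 + 10*w^2 + 6*w + 2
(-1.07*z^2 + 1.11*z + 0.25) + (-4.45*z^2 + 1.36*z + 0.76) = -5.52*z^2 + 2.47*z + 1.01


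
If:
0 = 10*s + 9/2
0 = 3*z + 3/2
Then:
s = -9/20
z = -1/2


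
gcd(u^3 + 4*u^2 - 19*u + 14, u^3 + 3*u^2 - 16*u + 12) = u^2 - 3*u + 2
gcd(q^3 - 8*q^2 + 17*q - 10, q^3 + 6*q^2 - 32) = q - 2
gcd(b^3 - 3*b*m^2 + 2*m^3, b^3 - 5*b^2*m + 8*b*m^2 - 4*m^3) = b - m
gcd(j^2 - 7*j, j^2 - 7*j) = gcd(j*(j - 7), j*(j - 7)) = j^2 - 7*j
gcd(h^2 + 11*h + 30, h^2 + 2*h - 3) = 1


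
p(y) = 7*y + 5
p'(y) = 7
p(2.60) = 23.20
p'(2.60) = 7.00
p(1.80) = 17.60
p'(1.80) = 7.00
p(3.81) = 31.67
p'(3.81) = 7.00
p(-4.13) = -23.91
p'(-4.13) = 7.00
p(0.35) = 7.45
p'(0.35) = 7.00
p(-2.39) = -11.73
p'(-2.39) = 7.00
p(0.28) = 6.96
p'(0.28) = 7.00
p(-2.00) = -9.00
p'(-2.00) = 7.00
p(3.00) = 26.00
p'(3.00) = 7.00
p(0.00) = 5.00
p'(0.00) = 7.00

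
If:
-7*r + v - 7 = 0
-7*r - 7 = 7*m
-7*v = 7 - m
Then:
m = 7/50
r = -57/50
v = -49/50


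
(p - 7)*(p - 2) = p^2 - 9*p + 14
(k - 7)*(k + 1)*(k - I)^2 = k^4 - 6*k^3 - 2*I*k^3 - 8*k^2 + 12*I*k^2 + 6*k + 14*I*k + 7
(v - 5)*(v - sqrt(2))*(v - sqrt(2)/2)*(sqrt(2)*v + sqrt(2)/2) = sqrt(2)*v^4 - 9*sqrt(2)*v^3/2 - 3*v^3 - 3*sqrt(2)*v^2/2 + 27*v^2/2 - 9*sqrt(2)*v/2 + 15*v/2 - 5*sqrt(2)/2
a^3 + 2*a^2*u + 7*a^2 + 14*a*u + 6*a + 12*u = (a + 1)*(a + 6)*(a + 2*u)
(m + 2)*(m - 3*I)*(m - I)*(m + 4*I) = m^4 + 2*m^3 + 13*m^2 + 26*m - 12*I*m - 24*I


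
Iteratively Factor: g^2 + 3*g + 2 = (g + 2)*(g + 1)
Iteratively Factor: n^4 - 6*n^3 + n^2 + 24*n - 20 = (n - 5)*(n^3 - n^2 - 4*n + 4) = (n - 5)*(n + 2)*(n^2 - 3*n + 2) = (n - 5)*(n - 2)*(n + 2)*(n - 1)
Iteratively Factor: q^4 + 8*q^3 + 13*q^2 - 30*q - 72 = (q + 4)*(q^3 + 4*q^2 - 3*q - 18) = (q + 3)*(q + 4)*(q^2 + q - 6) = (q + 3)^2*(q + 4)*(q - 2)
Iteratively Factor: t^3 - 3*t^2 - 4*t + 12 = (t + 2)*(t^2 - 5*t + 6) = (t - 2)*(t + 2)*(t - 3)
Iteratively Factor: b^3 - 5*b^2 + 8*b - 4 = (b - 1)*(b^2 - 4*b + 4) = (b - 2)*(b - 1)*(b - 2)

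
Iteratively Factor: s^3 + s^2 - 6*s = (s - 2)*(s^2 + 3*s) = s*(s - 2)*(s + 3)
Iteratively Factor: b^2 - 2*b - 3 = (b + 1)*(b - 3)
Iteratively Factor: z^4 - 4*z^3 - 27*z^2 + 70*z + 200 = (z + 4)*(z^3 - 8*z^2 + 5*z + 50) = (z - 5)*(z + 4)*(z^2 - 3*z - 10) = (z - 5)*(z + 2)*(z + 4)*(z - 5)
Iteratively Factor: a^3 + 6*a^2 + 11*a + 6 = (a + 3)*(a^2 + 3*a + 2) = (a + 1)*(a + 3)*(a + 2)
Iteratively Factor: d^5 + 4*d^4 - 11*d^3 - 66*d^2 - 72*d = (d - 4)*(d^4 + 8*d^3 + 21*d^2 + 18*d) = (d - 4)*(d + 2)*(d^3 + 6*d^2 + 9*d) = d*(d - 4)*(d + 2)*(d^2 + 6*d + 9) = d*(d - 4)*(d + 2)*(d + 3)*(d + 3)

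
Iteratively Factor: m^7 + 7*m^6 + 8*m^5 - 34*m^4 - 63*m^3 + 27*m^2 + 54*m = (m + 3)*(m^6 + 4*m^5 - 4*m^4 - 22*m^3 + 3*m^2 + 18*m) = (m - 1)*(m + 3)*(m^5 + 5*m^4 + m^3 - 21*m^2 - 18*m) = (m - 1)*(m + 1)*(m + 3)*(m^4 + 4*m^3 - 3*m^2 - 18*m) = m*(m - 1)*(m + 1)*(m + 3)*(m^3 + 4*m^2 - 3*m - 18) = m*(m - 2)*(m - 1)*(m + 1)*(m + 3)*(m^2 + 6*m + 9) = m*(m - 2)*(m - 1)*(m + 1)*(m + 3)^2*(m + 3)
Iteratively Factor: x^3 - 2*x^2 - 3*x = (x)*(x^2 - 2*x - 3) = x*(x - 3)*(x + 1)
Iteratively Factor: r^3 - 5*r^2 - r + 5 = (r - 5)*(r^2 - 1) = (r - 5)*(r - 1)*(r + 1)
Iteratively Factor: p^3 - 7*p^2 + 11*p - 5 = (p - 5)*(p^2 - 2*p + 1) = (p - 5)*(p - 1)*(p - 1)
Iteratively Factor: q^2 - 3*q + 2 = (q - 2)*(q - 1)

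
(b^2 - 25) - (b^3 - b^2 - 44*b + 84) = -b^3 + 2*b^2 + 44*b - 109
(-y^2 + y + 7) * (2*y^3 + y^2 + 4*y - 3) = -2*y^5 + y^4 + 11*y^3 + 14*y^2 + 25*y - 21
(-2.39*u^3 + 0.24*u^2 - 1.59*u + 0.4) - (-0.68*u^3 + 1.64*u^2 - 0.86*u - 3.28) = -1.71*u^3 - 1.4*u^2 - 0.73*u + 3.68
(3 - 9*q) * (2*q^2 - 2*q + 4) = -18*q^3 + 24*q^2 - 42*q + 12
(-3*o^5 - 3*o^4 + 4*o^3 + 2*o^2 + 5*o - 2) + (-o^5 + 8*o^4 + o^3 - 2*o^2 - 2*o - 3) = -4*o^5 + 5*o^4 + 5*o^3 + 3*o - 5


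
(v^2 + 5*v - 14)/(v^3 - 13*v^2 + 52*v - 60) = (v + 7)/(v^2 - 11*v + 30)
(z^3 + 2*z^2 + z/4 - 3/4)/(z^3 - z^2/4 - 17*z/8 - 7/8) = 2*(4*z^2 + 4*z - 3)/(8*z^2 - 10*z - 7)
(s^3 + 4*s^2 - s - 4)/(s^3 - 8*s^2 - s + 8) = (s + 4)/(s - 8)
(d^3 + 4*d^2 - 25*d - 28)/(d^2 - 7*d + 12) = (d^2 + 8*d + 7)/(d - 3)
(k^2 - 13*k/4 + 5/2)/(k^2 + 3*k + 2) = (4*k^2 - 13*k + 10)/(4*(k^2 + 3*k + 2))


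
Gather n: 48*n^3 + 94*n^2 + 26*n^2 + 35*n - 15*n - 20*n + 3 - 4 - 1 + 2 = 48*n^3 + 120*n^2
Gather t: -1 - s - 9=-s - 10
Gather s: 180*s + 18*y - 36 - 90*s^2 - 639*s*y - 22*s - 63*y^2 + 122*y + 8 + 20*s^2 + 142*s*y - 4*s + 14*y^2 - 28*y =-70*s^2 + s*(154 - 497*y) - 49*y^2 + 112*y - 28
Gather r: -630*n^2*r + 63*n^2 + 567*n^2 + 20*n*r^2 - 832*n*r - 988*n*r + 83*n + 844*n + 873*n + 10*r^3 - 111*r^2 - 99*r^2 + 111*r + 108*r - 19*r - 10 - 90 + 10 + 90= 630*n^2 + 1800*n + 10*r^3 + r^2*(20*n - 210) + r*(-630*n^2 - 1820*n + 200)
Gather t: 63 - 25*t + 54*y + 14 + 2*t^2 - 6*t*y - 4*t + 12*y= 2*t^2 + t*(-6*y - 29) + 66*y + 77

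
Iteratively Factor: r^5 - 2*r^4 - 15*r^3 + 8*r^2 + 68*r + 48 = (r + 2)*(r^4 - 4*r^3 - 7*r^2 + 22*r + 24) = (r + 1)*(r + 2)*(r^3 - 5*r^2 - 2*r + 24) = (r - 4)*(r + 1)*(r + 2)*(r^2 - r - 6) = (r - 4)*(r - 3)*(r + 1)*(r + 2)*(r + 2)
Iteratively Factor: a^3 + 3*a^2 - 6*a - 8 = (a + 4)*(a^2 - a - 2) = (a - 2)*(a + 4)*(a + 1)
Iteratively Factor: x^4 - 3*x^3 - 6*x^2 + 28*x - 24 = (x - 2)*(x^3 - x^2 - 8*x + 12) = (x - 2)^2*(x^2 + x - 6) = (x - 2)^2*(x + 3)*(x - 2)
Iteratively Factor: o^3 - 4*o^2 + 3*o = (o - 1)*(o^2 - 3*o) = o*(o - 1)*(o - 3)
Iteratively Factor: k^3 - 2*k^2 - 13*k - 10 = (k + 1)*(k^2 - 3*k - 10) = (k - 5)*(k + 1)*(k + 2)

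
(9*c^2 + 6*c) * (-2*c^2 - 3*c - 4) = -18*c^4 - 39*c^3 - 54*c^2 - 24*c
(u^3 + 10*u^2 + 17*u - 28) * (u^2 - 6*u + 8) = u^5 + 4*u^4 - 35*u^3 - 50*u^2 + 304*u - 224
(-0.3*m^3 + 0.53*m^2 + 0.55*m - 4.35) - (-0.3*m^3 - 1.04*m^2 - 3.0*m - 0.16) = 1.57*m^2 + 3.55*m - 4.19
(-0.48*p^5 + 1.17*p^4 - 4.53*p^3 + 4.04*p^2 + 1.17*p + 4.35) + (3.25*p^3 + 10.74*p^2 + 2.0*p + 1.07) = -0.48*p^5 + 1.17*p^4 - 1.28*p^3 + 14.78*p^2 + 3.17*p + 5.42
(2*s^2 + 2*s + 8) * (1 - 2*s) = -4*s^3 - 2*s^2 - 14*s + 8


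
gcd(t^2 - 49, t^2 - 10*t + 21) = t - 7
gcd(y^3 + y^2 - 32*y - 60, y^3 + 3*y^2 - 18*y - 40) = y^2 + 7*y + 10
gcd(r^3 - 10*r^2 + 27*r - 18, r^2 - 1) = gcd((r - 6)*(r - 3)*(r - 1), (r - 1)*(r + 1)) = r - 1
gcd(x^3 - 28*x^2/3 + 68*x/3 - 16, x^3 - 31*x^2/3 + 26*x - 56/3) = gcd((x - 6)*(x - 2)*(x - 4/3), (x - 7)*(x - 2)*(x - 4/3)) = x^2 - 10*x/3 + 8/3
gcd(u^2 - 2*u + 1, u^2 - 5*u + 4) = u - 1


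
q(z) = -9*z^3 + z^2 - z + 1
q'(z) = -27*z^2 + 2*z - 1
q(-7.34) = 3621.24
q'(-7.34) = -1470.32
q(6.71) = -2679.69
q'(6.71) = -1203.23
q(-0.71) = 5.44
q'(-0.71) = -16.03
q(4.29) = -695.47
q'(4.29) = -489.33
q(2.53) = -140.88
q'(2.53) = -168.76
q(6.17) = -2081.07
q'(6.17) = -1016.52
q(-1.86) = 64.23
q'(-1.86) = -98.13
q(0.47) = -0.18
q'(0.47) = -6.02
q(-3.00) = 256.00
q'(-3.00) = -250.00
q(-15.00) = 30616.00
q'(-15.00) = -6106.00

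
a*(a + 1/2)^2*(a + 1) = a^4 + 2*a^3 + 5*a^2/4 + a/4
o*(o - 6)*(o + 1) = o^3 - 5*o^2 - 6*o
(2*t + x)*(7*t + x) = 14*t^2 + 9*t*x + x^2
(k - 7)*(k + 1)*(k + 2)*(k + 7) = k^4 + 3*k^3 - 47*k^2 - 147*k - 98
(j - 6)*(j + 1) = j^2 - 5*j - 6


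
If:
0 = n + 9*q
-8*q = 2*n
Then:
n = 0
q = 0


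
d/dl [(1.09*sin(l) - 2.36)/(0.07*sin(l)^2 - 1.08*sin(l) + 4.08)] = (-0.0763*sin(l)^2 + 0.3304*sin(l) + 1.8984)*cos(l)/(0.0049*sin(l)^4 - 0.1512*sin(l)^3 + 1.7376*sin(l)^2 - 8.8128*sin(l) + 16.6464)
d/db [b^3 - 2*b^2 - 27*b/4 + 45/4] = 3*b^2 - 4*b - 27/4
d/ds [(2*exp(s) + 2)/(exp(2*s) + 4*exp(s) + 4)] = -2*exp(2*s)/(exp(3*s) + 6*exp(2*s) + 12*exp(s) + 8)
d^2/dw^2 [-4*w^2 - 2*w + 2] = -8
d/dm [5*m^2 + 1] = 10*m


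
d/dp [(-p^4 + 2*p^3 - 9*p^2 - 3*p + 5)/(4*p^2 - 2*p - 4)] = (-4*p^5 + 7*p^4 + 4*p^3 + 3*p^2 + 16*p + 11)/(2*(4*p^4 - 4*p^3 - 7*p^2 + 4*p + 4))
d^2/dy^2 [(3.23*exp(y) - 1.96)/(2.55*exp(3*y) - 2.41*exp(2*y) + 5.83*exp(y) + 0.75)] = (84.0123*exp(6*y) - 174.253995*exp(5*y) - 40.818037*exp(4*y) - 138.73559*exp(3*y) + 151.381614*exp(2*y) - 94.912219*exp(y) + 10.386975)*exp(y)/(16.581375*exp(9*y) - 47.013075*exp(8*y) + 158.16069*exp(7*y) - 214.336486*exp(6*y) + 333.944004*exp(5*y) - 165.772272*exp(4*y) + 139.232062*exp(3*y) + 72.40815*exp(2*y) + 9.838125*exp(y) + 0.421875)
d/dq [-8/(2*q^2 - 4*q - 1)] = 32*(q - 1)/(-2*q^2 + 4*q + 1)^2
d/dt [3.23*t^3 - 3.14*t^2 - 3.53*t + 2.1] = 9.69*t^2 - 6.28*t - 3.53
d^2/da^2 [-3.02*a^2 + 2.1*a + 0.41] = -6.04000000000000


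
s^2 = s^2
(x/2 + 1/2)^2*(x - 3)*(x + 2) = x^4/4 + x^3/4 - 7*x^2/4 - 13*x/4 - 3/2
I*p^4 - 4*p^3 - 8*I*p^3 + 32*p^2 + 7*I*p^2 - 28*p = p*(p - 7)*(p + 4*I)*(I*p - I)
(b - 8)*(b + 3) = b^2 - 5*b - 24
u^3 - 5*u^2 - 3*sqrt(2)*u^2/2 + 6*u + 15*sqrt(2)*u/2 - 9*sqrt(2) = (u - 3)*(u - 2)*(u - 3*sqrt(2)/2)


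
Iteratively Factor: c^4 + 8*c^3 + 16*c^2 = (c + 4)*(c^3 + 4*c^2) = c*(c + 4)*(c^2 + 4*c) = c^2*(c + 4)*(c + 4)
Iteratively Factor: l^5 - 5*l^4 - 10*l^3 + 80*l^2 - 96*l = (l)*(l^4 - 5*l^3 - 10*l^2 + 80*l - 96) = l*(l - 3)*(l^3 - 2*l^2 - 16*l + 32) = l*(l - 3)*(l - 2)*(l^2 - 16) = l*(l - 4)*(l - 3)*(l - 2)*(l + 4)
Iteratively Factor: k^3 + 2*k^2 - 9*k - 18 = (k - 3)*(k^2 + 5*k + 6) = (k - 3)*(k + 2)*(k + 3)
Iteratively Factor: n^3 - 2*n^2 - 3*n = (n - 3)*(n^2 + n) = (n - 3)*(n + 1)*(n)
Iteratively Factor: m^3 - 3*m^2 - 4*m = (m + 1)*(m^2 - 4*m) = m*(m + 1)*(m - 4)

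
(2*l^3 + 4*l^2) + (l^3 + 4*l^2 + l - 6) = 3*l^3 + 8*l^2 + l - 6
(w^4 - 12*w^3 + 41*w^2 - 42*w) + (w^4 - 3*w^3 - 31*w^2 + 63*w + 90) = 2*w^4 - 15*w^3 + 10*w^2 + 21*w + 90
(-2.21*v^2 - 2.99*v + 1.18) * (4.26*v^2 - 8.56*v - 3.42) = -9.4146*v^4 + 6.1802*v^3 + 38.1794*v^2 + 0.125000000000002*v - 4.0356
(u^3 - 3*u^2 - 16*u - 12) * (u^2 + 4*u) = u^5 + u^4 - 28*u^3 - 76*u^2 - 48*u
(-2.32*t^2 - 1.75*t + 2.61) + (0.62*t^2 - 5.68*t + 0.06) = -1.7*t^2 - 7.43*t + 2.67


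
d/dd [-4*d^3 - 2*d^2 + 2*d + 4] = -12*d^2 - 4*d + 2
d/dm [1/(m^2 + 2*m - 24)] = 2*(-m - 1)/(m^2 + 2*m - 24)^2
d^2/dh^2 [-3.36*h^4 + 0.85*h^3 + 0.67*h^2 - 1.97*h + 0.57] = -40.32*h^2 + 5.1*h + 1.34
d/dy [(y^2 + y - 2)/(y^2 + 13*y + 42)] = 4*(3*y^2 + 22*y + 17)/(y^4 + 26*y^3 + 253*y^2 + 1092*y + 1764)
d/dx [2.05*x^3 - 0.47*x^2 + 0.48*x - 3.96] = 6.15*x^2 - 0.94*x + 0.48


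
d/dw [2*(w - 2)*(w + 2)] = 4*w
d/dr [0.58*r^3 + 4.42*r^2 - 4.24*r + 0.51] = 1.74*r^2 + 8.84*r - 4.24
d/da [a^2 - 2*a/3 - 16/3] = 2*a - 2/3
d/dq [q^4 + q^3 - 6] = q^2*(4*q + 3)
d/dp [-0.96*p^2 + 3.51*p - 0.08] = 3.51 - 1.92*p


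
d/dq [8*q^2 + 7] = 16*q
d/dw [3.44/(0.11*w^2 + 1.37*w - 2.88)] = (-0.7568*w - 4.7128)/(0.11*w^2 + 1.37*w - 2.88)^2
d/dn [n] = 1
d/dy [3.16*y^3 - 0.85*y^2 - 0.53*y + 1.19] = 9.48*y^2 - 1.7*y - 0.53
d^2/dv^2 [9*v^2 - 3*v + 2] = 18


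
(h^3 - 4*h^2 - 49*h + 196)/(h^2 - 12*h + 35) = (h^2 + 3*h - 28)/(h - 5)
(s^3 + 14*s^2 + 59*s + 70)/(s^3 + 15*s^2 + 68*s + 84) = (s + 5)/(s + 6)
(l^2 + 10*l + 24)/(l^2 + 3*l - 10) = (l^2 + 10*l + 24)/(l^2 + 3*l - 10)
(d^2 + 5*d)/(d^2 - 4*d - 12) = d*(d + 5)/(d^2 - 4*d - 12)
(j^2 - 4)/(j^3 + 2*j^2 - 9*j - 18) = (j - 2)/(j^2 - 9)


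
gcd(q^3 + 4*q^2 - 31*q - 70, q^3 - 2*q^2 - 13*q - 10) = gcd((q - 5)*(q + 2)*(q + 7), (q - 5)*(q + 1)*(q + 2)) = q^2 - 3*q - 10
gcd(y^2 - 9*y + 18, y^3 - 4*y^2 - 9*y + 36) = y - 3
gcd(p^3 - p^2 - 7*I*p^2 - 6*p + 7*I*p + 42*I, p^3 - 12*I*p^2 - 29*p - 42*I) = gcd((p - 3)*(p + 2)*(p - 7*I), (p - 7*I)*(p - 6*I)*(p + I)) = p - 7*I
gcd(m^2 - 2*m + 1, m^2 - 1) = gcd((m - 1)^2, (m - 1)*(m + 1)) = m - 1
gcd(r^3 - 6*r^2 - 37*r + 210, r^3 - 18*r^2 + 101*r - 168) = r - 7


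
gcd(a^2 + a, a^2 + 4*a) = a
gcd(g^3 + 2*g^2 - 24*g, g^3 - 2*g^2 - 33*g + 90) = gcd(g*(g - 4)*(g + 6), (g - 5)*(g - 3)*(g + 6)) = g + 6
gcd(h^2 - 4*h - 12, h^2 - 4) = h + 2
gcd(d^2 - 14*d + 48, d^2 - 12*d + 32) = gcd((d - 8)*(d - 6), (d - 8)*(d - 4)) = d - 8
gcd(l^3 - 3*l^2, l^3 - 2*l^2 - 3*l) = l^2 - 3*l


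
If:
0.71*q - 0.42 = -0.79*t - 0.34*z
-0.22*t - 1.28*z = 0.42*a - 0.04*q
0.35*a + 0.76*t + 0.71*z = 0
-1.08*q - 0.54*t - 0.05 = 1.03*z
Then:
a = 45.12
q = 16.55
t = -8.85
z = -12.77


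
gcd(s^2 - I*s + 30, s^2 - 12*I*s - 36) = s - 6*I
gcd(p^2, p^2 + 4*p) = p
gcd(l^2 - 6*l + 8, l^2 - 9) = 1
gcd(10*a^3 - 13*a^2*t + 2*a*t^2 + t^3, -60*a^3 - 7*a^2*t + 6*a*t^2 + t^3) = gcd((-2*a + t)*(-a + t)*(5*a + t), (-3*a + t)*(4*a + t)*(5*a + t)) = 5*a + t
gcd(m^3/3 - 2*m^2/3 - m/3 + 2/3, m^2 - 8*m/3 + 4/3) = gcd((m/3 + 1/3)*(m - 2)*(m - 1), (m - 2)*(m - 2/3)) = m - 2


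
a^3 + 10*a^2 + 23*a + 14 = (a + 1)*(a + 2)*(a + 7)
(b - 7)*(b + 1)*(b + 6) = b^3 - 43*b - 42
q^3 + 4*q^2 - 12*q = q*(q - 2)*(q + 6)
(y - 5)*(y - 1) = y^2 - 6*y + 5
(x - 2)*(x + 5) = x^2 + 3*x - 10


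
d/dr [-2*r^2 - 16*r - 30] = -4*r - 16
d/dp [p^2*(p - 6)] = 3*p*(p - 4)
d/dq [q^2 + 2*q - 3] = 2*q + 2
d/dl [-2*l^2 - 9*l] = -4*l - 9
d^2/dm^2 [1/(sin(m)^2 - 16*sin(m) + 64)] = 2*(-8*sin(m) + cos(2*m) + 2)/(sin(m) - 8)^4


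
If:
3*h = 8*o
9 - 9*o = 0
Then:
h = 8/3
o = 1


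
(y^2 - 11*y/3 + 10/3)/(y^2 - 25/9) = 3*(y - 2)/(3*y + 5)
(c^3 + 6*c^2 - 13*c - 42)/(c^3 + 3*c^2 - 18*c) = (c^2 + 9*c + 14)/(c*(c + 6))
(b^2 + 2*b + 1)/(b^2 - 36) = (b^2 + 2*b + 1)/(b^2 - 36)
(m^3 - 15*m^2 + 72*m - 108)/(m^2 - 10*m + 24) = (m^2 - 9*m + 18)/(m - 4)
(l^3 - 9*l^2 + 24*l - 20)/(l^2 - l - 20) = (l^2 - 4*l + 4)/(l + 4)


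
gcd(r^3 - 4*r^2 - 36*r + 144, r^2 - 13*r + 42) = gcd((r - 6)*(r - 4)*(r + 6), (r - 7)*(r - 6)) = r - 6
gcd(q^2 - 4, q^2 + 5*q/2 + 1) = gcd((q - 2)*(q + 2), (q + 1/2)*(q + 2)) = q + 2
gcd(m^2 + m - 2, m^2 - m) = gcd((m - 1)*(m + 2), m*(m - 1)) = m - 1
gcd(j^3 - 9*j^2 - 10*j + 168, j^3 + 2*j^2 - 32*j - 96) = j^2 - 2*j - 24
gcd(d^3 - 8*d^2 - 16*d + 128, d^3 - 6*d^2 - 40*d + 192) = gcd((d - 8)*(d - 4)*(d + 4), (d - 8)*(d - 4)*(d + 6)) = d^2 - 12*d + 32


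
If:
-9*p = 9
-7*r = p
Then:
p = -1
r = 1/7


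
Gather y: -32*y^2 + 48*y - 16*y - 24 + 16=-32*y^2 + 32*y - 8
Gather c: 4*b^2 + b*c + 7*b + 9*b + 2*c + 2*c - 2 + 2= 4*b^2 + 16*b + c*(b + 4)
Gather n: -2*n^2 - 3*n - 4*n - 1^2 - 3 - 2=-2*n^2 - 7*n - 6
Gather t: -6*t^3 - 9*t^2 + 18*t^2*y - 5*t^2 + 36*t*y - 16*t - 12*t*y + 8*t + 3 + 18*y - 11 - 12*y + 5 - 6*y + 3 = -6*t^3 + t^2*(18*y - 14) + t*(24*y - 8)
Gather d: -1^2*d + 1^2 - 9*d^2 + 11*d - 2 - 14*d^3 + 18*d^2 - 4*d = -14*d^3 + 9*d^2 + 6*d - 1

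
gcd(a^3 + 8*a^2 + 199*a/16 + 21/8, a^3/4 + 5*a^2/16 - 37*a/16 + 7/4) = 1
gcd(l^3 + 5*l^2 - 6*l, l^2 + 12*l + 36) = l + 6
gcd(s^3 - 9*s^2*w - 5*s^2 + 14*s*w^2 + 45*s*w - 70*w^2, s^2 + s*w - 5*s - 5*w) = s - 5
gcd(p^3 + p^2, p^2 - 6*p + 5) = 1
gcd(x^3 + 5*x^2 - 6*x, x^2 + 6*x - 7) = x - 1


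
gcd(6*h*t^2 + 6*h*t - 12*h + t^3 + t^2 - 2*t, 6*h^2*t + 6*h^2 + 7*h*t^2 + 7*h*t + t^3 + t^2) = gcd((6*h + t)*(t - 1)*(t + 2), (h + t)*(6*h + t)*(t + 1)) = 6*h + t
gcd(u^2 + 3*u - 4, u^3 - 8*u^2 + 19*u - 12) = u - 1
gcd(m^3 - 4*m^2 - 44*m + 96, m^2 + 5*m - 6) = m + 6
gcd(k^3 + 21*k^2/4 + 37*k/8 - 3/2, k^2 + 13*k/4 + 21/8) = k + 3/2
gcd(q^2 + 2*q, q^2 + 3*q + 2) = q + 2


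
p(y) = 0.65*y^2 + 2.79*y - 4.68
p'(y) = 1.3*y + 2.79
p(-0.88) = -6.63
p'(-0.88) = 1.65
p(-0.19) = -5.19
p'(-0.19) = 2.54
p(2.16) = 4.38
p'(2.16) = 5.60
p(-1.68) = -7.53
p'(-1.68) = 0.61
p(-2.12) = -7.67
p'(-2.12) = 0.03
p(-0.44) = -5.78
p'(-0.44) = 2.22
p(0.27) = -3.88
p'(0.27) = 3.14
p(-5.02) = -2.31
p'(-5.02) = -3.74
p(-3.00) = -7.20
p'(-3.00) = -1.11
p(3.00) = 9.54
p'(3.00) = 6.69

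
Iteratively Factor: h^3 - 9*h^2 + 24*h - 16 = (h - 4)*(h^2 - 5*h + 4) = (h - 4)^2*(h - 1)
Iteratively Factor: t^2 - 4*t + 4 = (t - 2)*(t - 2)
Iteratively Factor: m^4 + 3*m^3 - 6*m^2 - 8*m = (m + 1)*(m^3 + 2*m^2 - 8*m) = (m + 1)*(m + 4)*(m^2 - 2*m) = (m - 2)*(m + 1)*(m + 4)*(m)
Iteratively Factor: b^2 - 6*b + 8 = (b - 2)*(b - 4)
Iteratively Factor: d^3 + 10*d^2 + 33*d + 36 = (d + 3)*(d^2 + 7*d + 12) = (d + 3)*(d + 4)*(d + 3)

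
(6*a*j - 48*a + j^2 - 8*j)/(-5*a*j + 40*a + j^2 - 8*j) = (-6*a - j)/(5*a - j)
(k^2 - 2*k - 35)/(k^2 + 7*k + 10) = (k - 7)/(k + 2)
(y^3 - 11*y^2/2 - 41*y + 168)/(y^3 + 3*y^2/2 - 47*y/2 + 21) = (y - 8)/(y - 1)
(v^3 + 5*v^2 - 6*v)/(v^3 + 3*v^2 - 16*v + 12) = v/(v - 2)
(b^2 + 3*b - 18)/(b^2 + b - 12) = (b + 6)/(b + 4)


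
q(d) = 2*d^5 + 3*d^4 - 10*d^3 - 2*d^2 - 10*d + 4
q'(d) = 10*d^4 + 12*d^3 - 30*d^2 - 4*d - 10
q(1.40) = -19.08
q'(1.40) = -3.06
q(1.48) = -19.00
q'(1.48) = 5.25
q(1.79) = -10.11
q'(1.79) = 58.20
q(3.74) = 1465.93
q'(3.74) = 2139.71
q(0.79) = -8.29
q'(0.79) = -22.07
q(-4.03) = -668.33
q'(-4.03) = 1371.15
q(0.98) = -12.56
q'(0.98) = -22.21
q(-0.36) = 7.85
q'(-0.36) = -12.84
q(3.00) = 415.00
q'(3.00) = 842.00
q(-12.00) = -418340.00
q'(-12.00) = 182342.00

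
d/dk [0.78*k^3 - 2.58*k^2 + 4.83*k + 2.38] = 2.34*k^2 - 5.16*k + 4.83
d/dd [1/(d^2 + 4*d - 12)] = 2*(-d - 2)/(d^2 + 4*d - 12)^2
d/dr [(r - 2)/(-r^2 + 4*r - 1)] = (-r^2 + 4*r + 2*(r - 2)^2 - 1)/(r^2 - 4*r + 1)^2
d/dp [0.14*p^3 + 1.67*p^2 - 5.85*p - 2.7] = 0.42*p^2 + 3.34*p - 5.85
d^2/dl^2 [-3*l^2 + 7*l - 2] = -6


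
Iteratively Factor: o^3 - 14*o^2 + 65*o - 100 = (o - 4)*(o^2 - 10*o + 25) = (o - 5)*(o - 4)*(o - 5)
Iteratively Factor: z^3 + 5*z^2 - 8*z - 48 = (z - 3)*(z^2 + 8*z + 16) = (z - 3)*(z + 4)*(z + 4)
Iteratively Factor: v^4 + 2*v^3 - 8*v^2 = (v)*(v^3 + 2*v^2 - 8*v) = v*(v - 2)*(v^2 + 4*v) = v*(v - 2)*(v + 4)*(v)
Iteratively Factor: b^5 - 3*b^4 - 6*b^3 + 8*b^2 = (b)*(b^4 - 3*b^3 - 6*b^2 + 8*b) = b^2*(b^3 - 3*b^2 - 6*b + 8) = b^2*(b - 4)*(b^2 + b - 2) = b^2*(b - 4)*(b - 1)*(b + 2)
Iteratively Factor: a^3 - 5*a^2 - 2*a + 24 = (a - 3)*(a^2 - 2*a - 8) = (a - 4)*(a - 3)*(a + 2)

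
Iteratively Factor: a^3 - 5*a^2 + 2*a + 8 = (a - 2)*(a^2 - 3*a - 4) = (a - 4)*(a - 2)*(a + 1)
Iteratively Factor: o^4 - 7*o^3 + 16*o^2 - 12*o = (o - 3)*(o^3 - 4*o^2 + 4*o) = (o - 3)*(o - 2)*(o^2 - 2*o) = (o - 3)*(o - 2)^2*(o)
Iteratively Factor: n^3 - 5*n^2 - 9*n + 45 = (n + 3)*(n^2 - 8*n + 15) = (n - 5)*(n + 3)*(n - 3)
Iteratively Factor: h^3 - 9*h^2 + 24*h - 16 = (h - 4)*(h^2 - 5*h + 4) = (h - 4)*(h - 1)*(h - 4)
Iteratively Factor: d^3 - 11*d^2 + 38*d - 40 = (d - 4)*(d^2 - 7*d + 10) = (d - 5)*(d - 4)*(d - 2)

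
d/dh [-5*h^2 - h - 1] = -10*h - 1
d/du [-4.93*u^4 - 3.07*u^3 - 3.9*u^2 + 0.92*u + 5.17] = -19.72*u^3 - 9.21*u^2 - 7.8*u + 0.92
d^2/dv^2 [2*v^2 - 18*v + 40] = 4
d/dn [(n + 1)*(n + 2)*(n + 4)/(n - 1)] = 2*(n^3 + 2*n^2 - 7*n - 11)/(n^2 - 2*n + 1)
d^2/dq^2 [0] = 0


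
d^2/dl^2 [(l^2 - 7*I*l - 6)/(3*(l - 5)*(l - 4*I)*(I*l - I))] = (-2*I*l^6 - 42*l^5 + l^4*(108 + 270*I) + l^3*(782 - 780*I) + l^2*(-3312 - 1260*I) + l*(1824 + 7416*I) + 5280 - 6252*I)/(3*l^9 + l^8*(-54 - 36*I) + l^7*(225 + 648*I) + l^6*(1404 - 4236*I) + l^5*(-15867 + 10800*I) + l^4*(55674 + 1476*I) + l^3*(-88185 - 59832*I) + l^2*(64800 + 113580*I) + l*(-18000 - 86400*I) + 24000*I)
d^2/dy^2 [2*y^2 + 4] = 4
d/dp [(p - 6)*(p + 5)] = 2*p - 1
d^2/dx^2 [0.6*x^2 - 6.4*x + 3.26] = 1.20000000000000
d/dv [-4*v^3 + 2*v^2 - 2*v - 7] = -12*v^2 + 4*v - 2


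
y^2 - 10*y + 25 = (y - 5)^2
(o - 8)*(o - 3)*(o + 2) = o^3 - 9*o^2 + 2*o + 48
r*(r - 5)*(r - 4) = r^3 - 9*r^2 + 20*r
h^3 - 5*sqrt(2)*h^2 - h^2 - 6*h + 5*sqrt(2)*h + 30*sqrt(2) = (h - 3)*(h + 2)*(h - 5*sqrt(2))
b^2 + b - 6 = (b - 2)*(b + 3)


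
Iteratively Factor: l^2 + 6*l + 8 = (l + 2)*(l + 4)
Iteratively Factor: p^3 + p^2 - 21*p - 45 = (p + 3)*(p^2 - 2*p - 15) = (p + 3)^2*(p - 5)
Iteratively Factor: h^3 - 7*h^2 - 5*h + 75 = (h - 5)*(h^2 - 2*h - 15) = (h - 5)^2*(h + 3)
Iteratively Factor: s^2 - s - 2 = (s - 2)*(s + 1)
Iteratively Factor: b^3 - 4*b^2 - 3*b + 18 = (b - 3)*(b^2 - b - 6) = (b - 3)*(b + 2)*(b - 3)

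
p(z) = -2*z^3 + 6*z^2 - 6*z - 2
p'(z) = -6*z^2 + 12*z - 6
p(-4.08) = 258.19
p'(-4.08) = -154.84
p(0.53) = -3.79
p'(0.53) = -1.33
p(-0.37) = 1.14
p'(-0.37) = -11.26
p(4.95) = -127.26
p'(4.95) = -93.62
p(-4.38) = 307.44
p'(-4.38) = -173.67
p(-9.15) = 2087.36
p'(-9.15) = -618.14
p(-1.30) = 20.33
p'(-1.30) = -31.74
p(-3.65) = 197.09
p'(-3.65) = -129.74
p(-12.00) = 4390.00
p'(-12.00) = -1014.00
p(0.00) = -2.00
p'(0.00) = -6.00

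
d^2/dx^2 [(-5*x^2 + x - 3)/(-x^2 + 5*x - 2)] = 2*(24*x^3 - 21*x^2 - 39*x + 79)/(x^6 - 15*x^5 + 81*x^4 - 185*x^3 + 162*x^2 - 60*x + 8)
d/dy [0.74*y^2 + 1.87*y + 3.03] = 1.48*y + 1.87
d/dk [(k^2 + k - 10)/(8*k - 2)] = (4*k^2 - 2*k + 39)/(2*(16*k^2 - 8*k + 1))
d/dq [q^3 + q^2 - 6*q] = 3*q^2 + 2*q - 6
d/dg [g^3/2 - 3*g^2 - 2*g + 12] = 3*g^2/2 - 6*g - 2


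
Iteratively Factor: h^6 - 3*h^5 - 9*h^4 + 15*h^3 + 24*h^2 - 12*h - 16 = (h - 1)*(h^5 - 2*h^4 - 11*h^3 + 4*h^2 + 28*h + 16) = (h - 1)*(h + 1)*(h^4 - 3*h^3 - 8*h^2 + 12*h + 16) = (h - 1)*(h + 1)*(h + 2)*(h^3 - 5*h^2 + 2*h + 8) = (h - 2)*(h - 1)*(h + 1)*(h + 2)*(h^2 - 3*h - 4) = (h - 4)*(h - 2)*(h - 1)*(h + 1)*(h + 2)*(h + 1)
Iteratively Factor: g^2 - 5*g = (g)*(g - 5)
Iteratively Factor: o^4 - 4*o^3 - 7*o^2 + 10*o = (o + 2)*(o^3 - 6*o^2 + 5*o) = (o - 5)*(o + 2)*(o^2 - o) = (o - 5)*(o - 1)*(o + 2)*(o)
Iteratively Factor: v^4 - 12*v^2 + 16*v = (v - 2)*(v^3 + 2*v^2 - 8*v) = v*(v - 2)*(v^2 + 2*v - 8) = v*(v - 2)^2*(v + 4)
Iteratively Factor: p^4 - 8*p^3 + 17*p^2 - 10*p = (p - 5)*(p^3 - 3*p^2 + 2*p) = p*(p - 5)*(p^2 - 3*p + 2) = p*(p - 5)*(p - 2)*(p - 1)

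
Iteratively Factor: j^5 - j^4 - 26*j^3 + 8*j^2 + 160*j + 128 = (j + 4)*(j^4 - 5*j^3 - 6*j^2 + 32*j + 32) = (j - 4)*(j + 4)*(j^3 - j^2 - 10*j - 8) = (j - 4)*(j + 1)*(j + 4)*(j^2 - 2*j - 8) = (j - 4)*(j + 1)*(j + 2)*(j + 4)*(j - 4)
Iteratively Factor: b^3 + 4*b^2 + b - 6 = (b - 1)*(b^2 + 5*b + 6) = (b - 1)*(b + 3)*(b + 2)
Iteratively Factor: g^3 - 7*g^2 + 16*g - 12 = (g - 2)*(g^2 - 5*g + 6) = (g - 3)*(g - 2)*(g - 2)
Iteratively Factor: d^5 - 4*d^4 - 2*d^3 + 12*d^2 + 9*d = (d + 1)*(d^4 - 5*d^3 + 3*d^2 + 9*d) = (d - 3)*(d + 1)*(d^3 - 2*d^2 - 3*d) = (d - 3)^2*(d + 1)*(d^2 + d) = (d - 3)^2*(d + 1)^2*(d)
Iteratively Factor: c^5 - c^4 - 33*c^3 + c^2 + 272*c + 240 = (c + 3)*(c^4 - 4*c^3 - 21*c^2 + 64*c + 80) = (c + 3)*(c + 4)*(c^3 - 8*c^2 + 11*c + 20) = (c - 5)*(c + 3)*(c + 4)*(c^2 - 3*c - 4) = (c - 5)*(c - 4)*(c + 3)*(c + 4)*(c + 1)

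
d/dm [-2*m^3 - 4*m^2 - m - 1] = -6*m^2 - 8*m - 1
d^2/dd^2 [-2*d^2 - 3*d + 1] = -4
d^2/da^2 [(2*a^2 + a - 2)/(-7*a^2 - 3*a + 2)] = 2*(-7*a^3 + 210*a^2 + 84*a + 32)/(343*a^6 + 441*a^5 - 105*a^4 - 225*a^3 + 30*a^2 + 36*a - 8)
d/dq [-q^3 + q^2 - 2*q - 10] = -3*q^2 + 2*q - 2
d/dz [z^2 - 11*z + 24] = 2*z - 11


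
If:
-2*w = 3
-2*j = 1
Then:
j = -1/2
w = -3/2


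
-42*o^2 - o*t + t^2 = (-7*o + t)*(6*o + t)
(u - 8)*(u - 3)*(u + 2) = u^3 - 9*u^2 + 2*u + 48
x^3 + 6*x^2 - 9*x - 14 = (x - 2)*(x + 1)*(x + 7)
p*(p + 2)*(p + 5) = p^3 + 7*p^2 + 10*p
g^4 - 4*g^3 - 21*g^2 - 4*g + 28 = (g - 7)*(g - 1)*(g + 2)^2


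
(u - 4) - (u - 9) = 5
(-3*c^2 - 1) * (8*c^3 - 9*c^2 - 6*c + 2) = -24*c^5 + 27*c^4 + 10*c^3 + 3*c^2 + 6*c - 2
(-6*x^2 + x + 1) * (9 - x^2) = 6*x^4 - x^3 - 55*x^2 + 9*x + 9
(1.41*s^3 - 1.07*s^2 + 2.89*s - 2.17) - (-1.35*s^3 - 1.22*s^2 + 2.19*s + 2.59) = 2.76*s^3 + 0.15*s^2 + 0.7*s - 4.76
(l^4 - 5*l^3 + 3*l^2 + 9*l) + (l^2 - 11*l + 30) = l^4 - 5*l^3 + 4*l^2 - 2*l + 30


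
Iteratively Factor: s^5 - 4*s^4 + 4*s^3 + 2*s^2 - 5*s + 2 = (s - 2)*(s^4 - 2*s^3 + 2*s - 1) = (s - 2)*(s - 1)*(s^3 - s^2 - s + 1) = (s - 2)*(s - 1)*(s + 1)*(s^2 - 2*s + 1) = (s - 2)*(s - 1)^2*(s + 1)*(s - 1)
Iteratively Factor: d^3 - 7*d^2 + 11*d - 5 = (d - 1)*(d^2 - 6*d + 5) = (d - 5)*(d - 1)*(d - 1)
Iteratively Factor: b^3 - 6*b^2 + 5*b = (b)*(b^2 - 6*b + 5) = b*(b - 5)*(b - 1)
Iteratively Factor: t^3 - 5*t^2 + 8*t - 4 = (t - 1)*(t^2 - 4*t + 4) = (t - 2)*(t - 1)*(t - 2)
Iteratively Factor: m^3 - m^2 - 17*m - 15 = (m + 1)*(m^2 - 2*m - 15) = (m - 5)*(m + 1)*(m + 3)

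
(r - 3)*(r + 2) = r^2 - r - 6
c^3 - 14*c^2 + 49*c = c*(c - 7)^2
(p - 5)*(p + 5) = p^2 - 25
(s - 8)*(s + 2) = s^2 - 6*s - 16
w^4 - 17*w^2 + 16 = (w - 4)*(w - 1)*(w + 1)*(w + 4)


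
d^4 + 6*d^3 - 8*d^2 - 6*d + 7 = (d - 1)^2*(d + 1)*(d + 7)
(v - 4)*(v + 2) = v^2 - 2*v - 8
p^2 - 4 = (p - 2)*(p + 2)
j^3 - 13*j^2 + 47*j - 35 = (j - 7)*(j - 5)*(j - 1)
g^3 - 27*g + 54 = (g - 3)^2*(g + 6)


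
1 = 1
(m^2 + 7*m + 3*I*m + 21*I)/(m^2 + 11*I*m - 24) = (m + 7)/(m + 8*I)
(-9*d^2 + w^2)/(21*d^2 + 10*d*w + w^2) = (-3*d + w)/(7*d + w)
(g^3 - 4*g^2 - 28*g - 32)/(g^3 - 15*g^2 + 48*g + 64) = (g^2 + 4*g + 4)/(g^2 - 7*g - 8)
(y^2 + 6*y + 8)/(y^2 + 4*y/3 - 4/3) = 3*(y + 4)/(3*y - 2)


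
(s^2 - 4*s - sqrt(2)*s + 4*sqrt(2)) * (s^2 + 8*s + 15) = s^4 - sqrt(2)*s^3 + 4*s^3 - 17*s^2 - 4*sqrt(2)*s^2 - 60*s + 17*sqrt(2)*s + 60*sqrt(2)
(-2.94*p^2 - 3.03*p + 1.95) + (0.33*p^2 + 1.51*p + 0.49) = -2.61*p^2 - 1.52*p + 2.44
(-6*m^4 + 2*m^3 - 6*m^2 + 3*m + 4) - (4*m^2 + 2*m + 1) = -6*m^4 + 2*m^3 - 10*m^2 + m + 3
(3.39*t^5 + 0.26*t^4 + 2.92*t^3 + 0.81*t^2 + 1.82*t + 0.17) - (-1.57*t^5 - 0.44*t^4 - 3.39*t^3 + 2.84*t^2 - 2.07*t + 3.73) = 4.96*t^5 + 0.7*t^4 + 6.31*t^3 - 2.03*t^2 + 3.89*t - 3.56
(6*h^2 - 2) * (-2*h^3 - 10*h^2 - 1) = -12*h^5 - 60*h^4 + 4*h^3 + 14*h^2 + 2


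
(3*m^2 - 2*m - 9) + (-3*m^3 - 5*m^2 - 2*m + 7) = -3*m^3 - 2*m^2 - 4*m - 2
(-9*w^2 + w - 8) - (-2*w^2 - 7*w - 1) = -7*w^2 + 8*w - 7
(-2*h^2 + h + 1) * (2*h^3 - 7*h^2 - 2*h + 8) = -4*h^5 + 16*h^4 - h^3 - 25*h^2 + 6*h + 8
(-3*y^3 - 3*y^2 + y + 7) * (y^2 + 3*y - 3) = -3*y^5 - 12*y^4 + y^3 + 19*y^2 + 18*y - 21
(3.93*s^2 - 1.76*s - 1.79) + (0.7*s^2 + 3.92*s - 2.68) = 4.63*s^2 + 2.16*s - 4.47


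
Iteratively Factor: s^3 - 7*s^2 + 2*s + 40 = (s - 4)*(s^2 - 3*s - 10) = (s - 4)*(s + 2)*(s - 5)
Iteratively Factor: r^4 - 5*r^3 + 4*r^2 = (r)*(r^3 - 5*r^2 + 4*r) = r^2*(r^2 - 5*r + 4) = r^2*(r - 4)*(r - 1)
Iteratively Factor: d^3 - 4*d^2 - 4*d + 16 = (d - 2)*(d^2 - 2*d - 8) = (d - 4)*(d - 2)*(d + 2)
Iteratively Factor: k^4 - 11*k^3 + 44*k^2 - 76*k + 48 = (k - 3)*(k^3 - 8*k^2 + 20*k - 16) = (k - 4)*(k - 3)*(k^2 - 4*k + 4) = (k - 4)*(k - 3)*(k - 2)*(k - 2)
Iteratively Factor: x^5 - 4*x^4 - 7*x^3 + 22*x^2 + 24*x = (x + 2)*(x^4 - 6*x^3 + 5*x^2 + 12*x) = (x - 4)*(x + 2)*(x^3 - 2*x^2 - 3*x) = (x - 4)*(x + 1)*(x + 2)*(x^2 - 3*x) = x*(x - 4)*(x + 1)*(x + 2)*(x - 3)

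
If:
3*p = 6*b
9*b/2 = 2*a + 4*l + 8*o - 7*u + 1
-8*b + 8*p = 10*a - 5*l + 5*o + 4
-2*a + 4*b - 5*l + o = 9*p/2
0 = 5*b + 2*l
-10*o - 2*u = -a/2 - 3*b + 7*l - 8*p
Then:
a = -664/2345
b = -260/5159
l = 650/5159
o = -694/3685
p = -520/5159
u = -1261/25795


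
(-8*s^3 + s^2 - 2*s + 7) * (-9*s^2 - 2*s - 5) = 72*s^5 + 7*s^4 + 56*s^3 - 64*s^2 - 4*s - 35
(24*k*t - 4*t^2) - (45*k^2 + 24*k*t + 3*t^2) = -45*k^2 - 7*t^2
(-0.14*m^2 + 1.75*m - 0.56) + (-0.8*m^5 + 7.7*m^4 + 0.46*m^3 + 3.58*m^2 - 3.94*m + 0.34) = -0.8*m^5 + 7.7*m^4 + 0.46*m^3 + 3.44*m^2 - 2.19*m - 0.22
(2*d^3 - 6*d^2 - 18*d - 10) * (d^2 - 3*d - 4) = 2*d^5 - 12*d^4 - 8*d^3 + 68*d^2 + 102*d + 40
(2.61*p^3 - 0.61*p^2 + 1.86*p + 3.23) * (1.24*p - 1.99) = 3.2364*p^4 - 5.9503*p^3 + 3.5203*p^2 + 0.3038*p - 6.4277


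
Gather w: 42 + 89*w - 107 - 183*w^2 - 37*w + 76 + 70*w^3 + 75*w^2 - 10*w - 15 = 70*w^3 - 108*w^2 + 42*w - 4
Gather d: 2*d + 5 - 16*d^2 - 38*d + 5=-16*d^2 - 36*d + 10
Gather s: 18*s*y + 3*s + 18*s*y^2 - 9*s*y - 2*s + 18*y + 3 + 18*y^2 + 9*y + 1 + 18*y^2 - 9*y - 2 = s*(18*y^2 + 9*y + 1) + 36*y^2 + 18*y + 2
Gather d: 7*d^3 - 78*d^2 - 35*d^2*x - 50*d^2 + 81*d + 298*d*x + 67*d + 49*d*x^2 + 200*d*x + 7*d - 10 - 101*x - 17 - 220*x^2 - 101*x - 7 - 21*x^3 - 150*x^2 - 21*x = 7*d^3 + d^2*(-35*x - 128) + d*(49*x^2 + 498*x + 155) - 21*x^3 - 370*x^2 - 223*x - 34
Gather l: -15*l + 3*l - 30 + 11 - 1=-12*l - 20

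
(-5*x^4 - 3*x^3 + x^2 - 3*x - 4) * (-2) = 10*x^4 + 6*x^3 - 2*x^2 + 6*x + 8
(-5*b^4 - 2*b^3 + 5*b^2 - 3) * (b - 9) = -5*b^5 + 43*b^4 + 23*b^3 - 45*b^2 - 3*b + 27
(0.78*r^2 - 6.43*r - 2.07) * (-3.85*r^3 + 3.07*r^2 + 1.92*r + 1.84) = -3.003*r^5 + 27.1501*r^4 - 10.273*r^3 - 17.2653*r^2 - 15.8056*r - 3.8088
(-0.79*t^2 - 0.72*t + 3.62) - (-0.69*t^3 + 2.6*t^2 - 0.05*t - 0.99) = 0.69*t^3 - 3.39*t^2 - 0.67*t + 4.61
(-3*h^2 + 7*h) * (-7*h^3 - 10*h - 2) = 21*h^5 - 49*h^4 + 30*h^3 - 64*h^2 - 14*h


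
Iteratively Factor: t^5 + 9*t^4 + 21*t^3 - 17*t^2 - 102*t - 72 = (t + 4)*(t^4 + 5*t^3 + t^2 - 21*t - 18) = (t + 1)*(t + 4)*(t^3 + 4*t^2 - 3*t - 18) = (t + 1)*(t + 3)*(t + 4)*(t^2 + t - 6) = (t - 2)*(t + 1)*(t + 3)*(t + 4)*(t + 3)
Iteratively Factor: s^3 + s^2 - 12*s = (s + 4)*(s^2 - 3*s) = (s - 3)*(s + 4)*(s)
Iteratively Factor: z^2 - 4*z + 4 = (z - 2)*(z - 2)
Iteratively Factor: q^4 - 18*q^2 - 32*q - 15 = (q + 1)*(q^3 - q^2 - 17*q - 15) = (q + 1)^2*(q^2 - 2*q - 15) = (q + 1)^2*(q + 3)*(q - 5)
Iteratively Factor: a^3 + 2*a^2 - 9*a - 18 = (a + 2)*(a^2 - 9) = (a + 2)*(a + 3)*(a - 3)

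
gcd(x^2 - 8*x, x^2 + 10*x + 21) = 1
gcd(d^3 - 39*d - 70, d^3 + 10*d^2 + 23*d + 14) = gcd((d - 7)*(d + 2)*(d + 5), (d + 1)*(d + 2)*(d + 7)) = d + 2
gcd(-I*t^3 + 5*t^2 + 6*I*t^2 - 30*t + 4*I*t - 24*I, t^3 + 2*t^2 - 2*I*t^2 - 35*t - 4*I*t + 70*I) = 1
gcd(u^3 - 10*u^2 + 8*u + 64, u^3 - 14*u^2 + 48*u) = u - 8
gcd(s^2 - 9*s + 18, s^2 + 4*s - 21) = s - 3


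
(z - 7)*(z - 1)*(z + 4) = z^3 - 4*z^2 - 25*z + 28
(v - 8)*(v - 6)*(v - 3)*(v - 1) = v^4 - 18*v^3 + 107*v^2 - 234*v + 144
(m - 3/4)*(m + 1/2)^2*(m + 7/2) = m^4 + 15*m^3/4 + 3*m^2/8 - 31*m/16 - 21/32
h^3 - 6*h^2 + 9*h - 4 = (h - 4)*(h - 1)^2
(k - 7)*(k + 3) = k^2 - 4*k - 21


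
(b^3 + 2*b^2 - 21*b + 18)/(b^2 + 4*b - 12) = (b^2 - 4*b + 3)/(b - 2)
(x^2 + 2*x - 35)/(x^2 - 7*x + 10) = (x + 7)/(x - 2)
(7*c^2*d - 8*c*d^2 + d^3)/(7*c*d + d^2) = (7*c^2 - 8*c*d + d^2)/(7*c + d)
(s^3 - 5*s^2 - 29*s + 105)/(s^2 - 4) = (s^3 - 5*s^2 - 29*s + 105)/(s^2 - 4)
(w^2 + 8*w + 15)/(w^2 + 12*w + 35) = (w + 3)/(w + 7)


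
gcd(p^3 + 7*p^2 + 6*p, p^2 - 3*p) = p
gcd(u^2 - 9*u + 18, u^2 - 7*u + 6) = u - 6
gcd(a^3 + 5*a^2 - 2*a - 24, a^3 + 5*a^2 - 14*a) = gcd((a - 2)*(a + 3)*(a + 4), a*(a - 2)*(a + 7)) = a - 2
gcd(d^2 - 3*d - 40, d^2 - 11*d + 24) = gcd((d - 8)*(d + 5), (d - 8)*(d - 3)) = d - 8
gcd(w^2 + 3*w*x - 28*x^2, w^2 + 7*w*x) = w + 7*x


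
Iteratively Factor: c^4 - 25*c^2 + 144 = (c - 3)*(c^3 + 3*c^2 - 16*c - 48) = (c - 3)*(c + 4)*(c^2 - c - 12) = (c - 4)*(c - 3)*(c + 4)*(c + 3)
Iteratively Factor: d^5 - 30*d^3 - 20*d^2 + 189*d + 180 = (d + 1)*(d^4 - d^3 - 29*d^2 + 9*d + 180) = (d + 1)*(d + 3)*(d^3 - 4*d^2 - 17*d + 60) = (d - 5)*(d + 1)*(d + 3)*(d^2 + d - 12) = (d - 5)*(d + 1)*(d + 3)*(d + 4)*(d - 3)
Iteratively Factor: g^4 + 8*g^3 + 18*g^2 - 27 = (g + 3)*(g^3 + 5*g^2 + 3*g - 9) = (g + 3)^2*(g^2 + 2*g - 3) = (g - 1)*(g + 3)^2*(g + 3)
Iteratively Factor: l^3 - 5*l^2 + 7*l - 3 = (l - 3)*(l^2 - 2*l + 1) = (l - 3)*(l - 1)*(l - 1)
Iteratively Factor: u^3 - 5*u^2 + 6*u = (u - 2)*(u^2 - 3*u) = (u - 3)*(u - 2)*(u)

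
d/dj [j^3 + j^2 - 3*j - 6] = 3*j^2 + 2*j - 3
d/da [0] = 0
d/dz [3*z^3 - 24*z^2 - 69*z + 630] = 9*z^2 - 48*z - 69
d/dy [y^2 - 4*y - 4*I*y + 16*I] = 2*y - 4 - 4*I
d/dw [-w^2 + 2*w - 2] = 2 - 2*w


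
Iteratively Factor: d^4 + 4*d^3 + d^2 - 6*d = (d + 3)*(d^3 + d^2 - 2*d) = (d - 1)*(d + 3)*(d^2 + 2*d) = d*(d - 1)*(d + 3)*(d + 2)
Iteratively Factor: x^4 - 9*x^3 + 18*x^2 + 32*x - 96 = (x - 3)*(x^3 - 6*x^2 + 32) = (x - 4)*(x - 3)*(x^2 - 2*x - 8) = (x - 4)^2*(x - 3)*(x + 2)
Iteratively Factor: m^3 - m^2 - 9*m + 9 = (m - 3)*(m^2 + 2*m - 3) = (m - 3)*(m - 1)*(m + 3)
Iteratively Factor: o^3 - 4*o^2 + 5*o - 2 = (o - 2)*(o^2 - 2*o + 1) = (o - 2)*(o - 1)*(o - 1)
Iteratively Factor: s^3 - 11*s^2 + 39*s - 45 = (s - 5)*(s^2 - 6*s + 9) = (s - 5)*(s - 3)*(s - 3)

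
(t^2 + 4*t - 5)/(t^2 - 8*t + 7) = (t + 5)/(t - 7)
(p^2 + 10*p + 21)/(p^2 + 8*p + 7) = (p + 3)/(p + 1)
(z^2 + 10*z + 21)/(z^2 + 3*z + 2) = (z^2 + 10*z + 21)/(z^2 + 3*z + 2)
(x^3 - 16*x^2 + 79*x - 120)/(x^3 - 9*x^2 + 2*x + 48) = (x - 5)/(x + 2)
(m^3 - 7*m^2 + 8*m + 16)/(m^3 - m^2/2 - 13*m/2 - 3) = 2*(-m^3 + 7*m^2 - 8*m - 16)/(-2*m^3 + m^2 + 13*m + 6)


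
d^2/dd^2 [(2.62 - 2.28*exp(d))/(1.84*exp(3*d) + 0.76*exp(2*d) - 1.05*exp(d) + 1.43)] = (-30.876672*exp(6*d) + 70.267392*exp(5*d) + 21.36512*exp(4*d) + 72.098896*exp(3*d) - 53.448552*exp(2*d) - 11.924534*exp(d) - 0.728441999999998)*exp(d)/(6.229504*exp(9*d) + 7.719168*exp(8*d) - 7.476288*exp(7*d) + 6.15328*exp(6*d) + 16.264632*exp(5*d) - 11.584956*exp(4*d) + 3.283383*exp(3*d) + 9.392097*exp(2*d) - 6.441435*exp(d) + 2.924207)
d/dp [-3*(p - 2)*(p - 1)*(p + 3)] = 21 - 9*p^2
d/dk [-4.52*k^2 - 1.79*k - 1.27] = -9.04*k - 1.79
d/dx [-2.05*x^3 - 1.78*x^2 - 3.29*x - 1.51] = -6.15*x^2 - 3.56*x - 3.29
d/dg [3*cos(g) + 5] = -3*sin(g)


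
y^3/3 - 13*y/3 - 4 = (y/3 + 1)*(y - 4)*(y + 1)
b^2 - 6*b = b*(b - 6)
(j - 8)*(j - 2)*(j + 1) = j^3 - 9*j^2 + 6*j + 16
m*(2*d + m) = 2*d*m + m^2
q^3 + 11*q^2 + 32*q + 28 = (q + 2)^2*(q + 7)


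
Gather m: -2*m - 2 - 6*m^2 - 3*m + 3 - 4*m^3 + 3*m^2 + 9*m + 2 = -4*m^3 - 3*m^2 + 4*m + 3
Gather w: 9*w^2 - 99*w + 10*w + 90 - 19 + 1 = 9*w^2 - 89*w + 72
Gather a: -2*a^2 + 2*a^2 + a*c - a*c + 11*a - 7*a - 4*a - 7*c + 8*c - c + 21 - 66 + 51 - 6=0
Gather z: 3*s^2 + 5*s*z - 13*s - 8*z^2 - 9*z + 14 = 3*s^2 - 13*s - 8*z^2 + z*(5*s - 9) + 14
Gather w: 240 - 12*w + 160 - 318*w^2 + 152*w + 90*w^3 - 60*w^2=90*w^3 - 378*w^2 + 140*w + 400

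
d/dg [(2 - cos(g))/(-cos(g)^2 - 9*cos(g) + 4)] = (cos(g)^2 - 4*cos(g) - 14)*sin(g)/(cos(g)^2 + 9*cos(g) - 4)^2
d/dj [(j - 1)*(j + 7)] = 2*j + 6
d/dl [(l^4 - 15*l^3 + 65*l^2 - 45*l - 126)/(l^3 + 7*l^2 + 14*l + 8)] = (l^4 + 12*l^3 - 153*l^2 - 4*l + 1404)/(l^4 + 12*l^3 + 52*l^2 + 96*l + 64)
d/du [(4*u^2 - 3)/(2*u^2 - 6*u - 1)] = 2*(-12*u^2 + 2*u - 9)/(4*u^4 - 24*u^3 + 32*u^2 + 12*u + 1)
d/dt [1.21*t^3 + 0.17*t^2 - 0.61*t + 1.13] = 3.63*t^2 + 0.34*t - 0.61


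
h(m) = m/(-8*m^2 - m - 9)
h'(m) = m*(16*m + 1)/(-8*m^2 - m - 9)^2 + 1/(-8*m^2 - m - 9)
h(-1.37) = 0.06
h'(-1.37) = 0.01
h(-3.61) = 0.03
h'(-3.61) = 0.01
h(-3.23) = 0.04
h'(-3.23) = 0.01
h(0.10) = -0.01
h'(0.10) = -0.11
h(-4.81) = 0.03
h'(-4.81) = 0.00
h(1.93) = -0.05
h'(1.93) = 0.01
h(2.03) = -0.05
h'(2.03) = 0.01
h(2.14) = -0.04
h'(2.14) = 0.01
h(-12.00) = 0.01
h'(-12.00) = 0.00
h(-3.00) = 0.04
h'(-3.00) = 0.01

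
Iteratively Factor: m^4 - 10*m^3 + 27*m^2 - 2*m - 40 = (m - 5)*(m^3 - 5*m^2 + 2*m + 8) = (m - 5)*(m - 4)*(m^2 - m - 2) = (m - 5)*(m - 4)*(m + 1)*(m - 2)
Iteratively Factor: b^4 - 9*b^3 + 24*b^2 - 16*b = (b - 1)*(b^3 - 8*b^2 + 16*b) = b*(b - 1)*(b^2 - 8*b + 16) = b*(b - 4)*(b - 1)*(b - 4)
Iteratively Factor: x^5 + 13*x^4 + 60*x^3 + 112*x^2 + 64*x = (x + 4)*(x^4 + 9*x^3 + 24*x^2 + 16*x) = (x + 1)*(x + 4)*(x^3 + 8*x^2 + 16*x) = x*(x + 1)*(x + 4)*(x^2 + 8*x + 16) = x*(x + 1)*(x + 4)^2*(x + 4)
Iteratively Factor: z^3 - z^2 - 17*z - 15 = (z + 3)*(z^2 - 4*z - 5) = (z - 5)*(z + 3)*(z + 1)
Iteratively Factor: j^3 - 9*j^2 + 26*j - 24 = (j - 4)*(j^2 - 5*j + 6) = (j - 4)*(j - 3)*(j - 2)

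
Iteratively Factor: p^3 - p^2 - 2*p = (p)*(p^2 - p - 2) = p*(p + 1)*(p - 2)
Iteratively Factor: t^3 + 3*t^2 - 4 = (t - 1)*(t^2 + 4*t + 4) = (t - 1)*(t + 2)*(t + 2)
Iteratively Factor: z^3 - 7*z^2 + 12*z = (z - 4)*(z^2 - 3*z) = (z - 4)*(z - 3)*(z)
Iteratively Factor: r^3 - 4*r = (r)*(r^2 - 4) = r*(r + 2)*(r - 2)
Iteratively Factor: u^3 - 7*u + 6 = (u + 3)*(u^2 - 3*u + 2) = (u - 1)*(u + 3)*(u - 2)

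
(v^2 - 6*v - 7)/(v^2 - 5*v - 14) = (v + 1)/(v + 2)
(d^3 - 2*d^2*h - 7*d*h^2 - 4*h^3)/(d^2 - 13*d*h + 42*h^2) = (d^3 - 2*d^2*h - 7*d*h^2 - 4*h^3)/(d^2 - 13*d*h + 42*h^2)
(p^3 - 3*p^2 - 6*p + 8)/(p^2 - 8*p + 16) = (p^2 + p - 2)/(p - 4)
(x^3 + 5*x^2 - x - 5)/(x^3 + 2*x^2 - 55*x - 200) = (x^2 - 1)/(x^2 - 3*x - 40)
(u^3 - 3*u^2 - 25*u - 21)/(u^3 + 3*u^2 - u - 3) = (u - 7)/(u - 1)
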